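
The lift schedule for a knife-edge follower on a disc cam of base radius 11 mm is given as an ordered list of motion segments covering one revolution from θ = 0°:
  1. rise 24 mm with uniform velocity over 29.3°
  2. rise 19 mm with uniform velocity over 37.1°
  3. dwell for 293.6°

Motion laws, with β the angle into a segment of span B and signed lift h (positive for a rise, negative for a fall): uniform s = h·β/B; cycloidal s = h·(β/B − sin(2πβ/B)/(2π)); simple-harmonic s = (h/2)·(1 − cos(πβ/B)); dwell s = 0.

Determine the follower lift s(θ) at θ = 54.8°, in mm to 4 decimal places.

seg 1 [0°–29.3°] uniform, h=24: full span → s += 24 → s = 24.0000
seg 2 [29.3°–66.4°] uniform, h=19: θ=54.8° here. β=25.5, B=37.1. 19·25.5/37.1 = 13.0593 → s = 37.0593

37.0593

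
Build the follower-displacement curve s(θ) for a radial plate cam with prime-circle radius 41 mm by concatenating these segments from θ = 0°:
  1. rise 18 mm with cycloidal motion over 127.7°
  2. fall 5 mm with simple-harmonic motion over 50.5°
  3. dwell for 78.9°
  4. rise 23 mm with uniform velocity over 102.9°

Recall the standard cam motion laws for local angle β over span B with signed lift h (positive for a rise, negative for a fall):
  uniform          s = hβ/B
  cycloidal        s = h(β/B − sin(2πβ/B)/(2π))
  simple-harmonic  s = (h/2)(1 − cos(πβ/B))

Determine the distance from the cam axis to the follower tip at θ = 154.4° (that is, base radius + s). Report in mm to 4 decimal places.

seg 1 [0°–127.7°] cycloidal, h=18: full span → s += 18 → s = 18.0000
seg 2 [127.7°–178.2°] simple-harmonic, h=-5: θ=154.4° here. β=26.7, B=50.5. -5/2·(1 − cos(π·0.5287)) = -2.7252 → s = 15.2748
radial distance = base radius + s = 41 + 15.2748 = 56.2748

56.2748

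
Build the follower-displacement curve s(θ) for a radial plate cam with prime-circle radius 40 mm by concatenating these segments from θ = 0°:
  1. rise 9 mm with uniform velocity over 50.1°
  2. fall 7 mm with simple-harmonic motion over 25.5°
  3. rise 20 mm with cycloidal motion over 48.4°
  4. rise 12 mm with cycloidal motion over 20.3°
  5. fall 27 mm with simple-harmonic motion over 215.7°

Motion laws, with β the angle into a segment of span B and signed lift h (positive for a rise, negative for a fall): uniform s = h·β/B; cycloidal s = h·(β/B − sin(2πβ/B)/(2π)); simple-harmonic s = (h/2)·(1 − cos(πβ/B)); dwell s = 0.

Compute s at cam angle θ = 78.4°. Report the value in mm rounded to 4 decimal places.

seg 1 [0°–50.1°] uniform, h=9: full span → s += 9 → s = 9.0000
seg 2 [50.1°–75.6°] simple-harmonic, h=-7: full span → s += -7 → s = 2.0000
seg 3 [75.6°–124°] cycloidal, h=20: θ=78.4° here. β=2.8, B=48.4. 20·(0.0579 − sin(2π·0.0579)/(2π)) = 0.0253 → s = 2.0253

2.0253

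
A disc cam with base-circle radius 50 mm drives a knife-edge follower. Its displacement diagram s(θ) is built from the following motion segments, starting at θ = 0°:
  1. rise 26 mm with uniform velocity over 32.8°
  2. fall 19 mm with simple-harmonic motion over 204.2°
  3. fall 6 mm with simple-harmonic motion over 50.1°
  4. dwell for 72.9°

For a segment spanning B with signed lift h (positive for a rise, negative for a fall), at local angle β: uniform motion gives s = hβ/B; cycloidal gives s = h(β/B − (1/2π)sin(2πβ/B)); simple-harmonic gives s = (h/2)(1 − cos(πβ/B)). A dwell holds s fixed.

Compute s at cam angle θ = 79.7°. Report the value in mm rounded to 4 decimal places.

seg 1 [0°–32.8°] uniform, h=26: full span → s += 26 → s = 26.0000
seg 2 [32.8°–237°] simple-harmonic, h=-19: θ=79.7° here. β=46.9, B=204.2. -19/2·(1 − cos(π·0.2297)) = -2.3676 → s = 23.6324

23.6324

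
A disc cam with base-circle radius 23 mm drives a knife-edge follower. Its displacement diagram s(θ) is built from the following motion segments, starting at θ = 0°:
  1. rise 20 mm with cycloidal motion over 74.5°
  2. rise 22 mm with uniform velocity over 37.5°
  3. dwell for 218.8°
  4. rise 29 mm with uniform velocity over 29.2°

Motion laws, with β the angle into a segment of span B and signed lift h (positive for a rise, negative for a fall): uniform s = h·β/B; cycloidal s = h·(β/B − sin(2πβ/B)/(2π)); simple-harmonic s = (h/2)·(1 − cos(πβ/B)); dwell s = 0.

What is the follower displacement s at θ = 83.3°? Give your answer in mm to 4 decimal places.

seg 1 [0°–74.5°] cycloidal, h=20: full span → s += 20 → s = 20.0000
seg 2 [74.5°–112°] uniform, h=22: θ=83.3° here. β=8.8, B=37.5. 22·8.8/37.5 = 5.1627 → s = 25.1627

25.1627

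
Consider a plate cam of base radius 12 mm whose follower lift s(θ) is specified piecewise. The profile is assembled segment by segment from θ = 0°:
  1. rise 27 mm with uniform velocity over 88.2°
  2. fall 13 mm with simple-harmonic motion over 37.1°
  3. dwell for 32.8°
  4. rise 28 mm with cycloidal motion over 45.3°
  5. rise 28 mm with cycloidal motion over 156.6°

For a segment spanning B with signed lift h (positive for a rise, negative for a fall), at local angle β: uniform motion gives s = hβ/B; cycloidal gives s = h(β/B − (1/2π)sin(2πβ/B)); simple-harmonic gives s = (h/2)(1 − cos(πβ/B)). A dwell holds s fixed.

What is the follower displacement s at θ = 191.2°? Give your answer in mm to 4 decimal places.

seg 1 [0°–88.2°] uniform, h=27: full span → s += 27 → s = 27.0000
seg 2 [88.2°–125.3°] simple-harmonic, h=-13: full span → s += -13 → s = 14.0000
seg 3 [125.3°–158.1°] dwell: s stays 14.0000
seg 4 [158.1°–203.4°] cycloidal, h=28: θ=191.2° here. β=33.1, B=45.3. 28·(0.7307 − sin(2π·0.7307)/(2π)) = 24.8827 → s = 38.8827

38.8827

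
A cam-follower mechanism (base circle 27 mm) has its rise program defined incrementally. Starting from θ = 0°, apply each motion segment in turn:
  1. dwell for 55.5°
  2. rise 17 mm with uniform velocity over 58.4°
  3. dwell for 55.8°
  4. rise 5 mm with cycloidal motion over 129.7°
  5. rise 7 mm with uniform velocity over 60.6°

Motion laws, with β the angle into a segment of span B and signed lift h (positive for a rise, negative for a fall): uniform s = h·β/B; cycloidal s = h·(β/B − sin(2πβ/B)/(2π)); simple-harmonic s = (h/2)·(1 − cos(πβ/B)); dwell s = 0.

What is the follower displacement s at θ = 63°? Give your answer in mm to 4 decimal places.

seg 1 [0°–55.5°] dwell: s stays 0.0000
seg 2 [55.5°–113.9°] uniform, h=17: θ=63° here. β=7.5, B=58.4. 17·7.5/58.4 = 2.1832 → s = 2.1832

2.1832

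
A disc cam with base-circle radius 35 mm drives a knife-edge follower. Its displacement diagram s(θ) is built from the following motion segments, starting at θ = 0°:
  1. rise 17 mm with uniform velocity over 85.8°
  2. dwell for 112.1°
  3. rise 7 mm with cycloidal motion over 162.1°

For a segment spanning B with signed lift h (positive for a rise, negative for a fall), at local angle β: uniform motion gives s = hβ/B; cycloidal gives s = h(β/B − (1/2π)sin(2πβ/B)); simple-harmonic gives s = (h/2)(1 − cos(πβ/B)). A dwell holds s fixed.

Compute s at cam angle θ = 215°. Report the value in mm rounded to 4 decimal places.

seg 1 [0°–85.8°] uniform, h=17: full span → s += 17 → s = 17.0000
seg 2 [85.8°–197.9°] dwell: s stays 17.0000
seg 3 [197.9°–360°] cycloidal, h=7: θ=215° here. β=17.1, B=162.1. 7·(0.1055 − sin(2π·0.1055)/(2π)) = 0.0529 → s = 17.0529

17.0529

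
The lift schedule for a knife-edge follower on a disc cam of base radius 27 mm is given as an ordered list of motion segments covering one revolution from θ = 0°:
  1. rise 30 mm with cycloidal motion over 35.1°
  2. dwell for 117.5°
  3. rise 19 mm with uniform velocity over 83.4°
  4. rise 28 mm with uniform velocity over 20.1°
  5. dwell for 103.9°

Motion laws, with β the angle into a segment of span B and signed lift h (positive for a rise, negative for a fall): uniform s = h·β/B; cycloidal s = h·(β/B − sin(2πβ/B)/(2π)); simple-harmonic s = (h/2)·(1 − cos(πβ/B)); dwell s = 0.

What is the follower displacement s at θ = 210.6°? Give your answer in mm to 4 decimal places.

seg 1 [0°–35.1°] cycloidal, h=30: full span → s += 30 → s = 30.0000
seg 2 [35.1°–152.6°] dwell: s stays 30.0000
seg 3 [152.6°–236°] uniform, h=19: θ=210.6° here. β=58, B=83.4. 19·58/83.4 = 13.2134 → s = 43.2134

43.2134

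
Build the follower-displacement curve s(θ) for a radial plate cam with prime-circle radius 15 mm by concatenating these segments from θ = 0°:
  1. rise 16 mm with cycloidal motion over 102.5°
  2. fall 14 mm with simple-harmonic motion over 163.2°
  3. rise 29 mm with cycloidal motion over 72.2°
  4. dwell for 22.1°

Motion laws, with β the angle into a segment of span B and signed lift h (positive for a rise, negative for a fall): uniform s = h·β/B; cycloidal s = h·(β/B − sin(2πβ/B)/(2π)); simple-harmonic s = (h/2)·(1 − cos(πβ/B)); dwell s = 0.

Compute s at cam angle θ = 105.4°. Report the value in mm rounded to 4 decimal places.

seg 1 [0°–102.5°] cycloidal, h=16: full span → s += 16 → s = 16.0000
seg 2 [102.5°–265.7°] simple-harmonic, h=-14: θ=105.4° here. β=2.9, B=163.2. -14/2·(1 − cos(π·0.0178)) = -0.0109 → s = 15.9891

15.9891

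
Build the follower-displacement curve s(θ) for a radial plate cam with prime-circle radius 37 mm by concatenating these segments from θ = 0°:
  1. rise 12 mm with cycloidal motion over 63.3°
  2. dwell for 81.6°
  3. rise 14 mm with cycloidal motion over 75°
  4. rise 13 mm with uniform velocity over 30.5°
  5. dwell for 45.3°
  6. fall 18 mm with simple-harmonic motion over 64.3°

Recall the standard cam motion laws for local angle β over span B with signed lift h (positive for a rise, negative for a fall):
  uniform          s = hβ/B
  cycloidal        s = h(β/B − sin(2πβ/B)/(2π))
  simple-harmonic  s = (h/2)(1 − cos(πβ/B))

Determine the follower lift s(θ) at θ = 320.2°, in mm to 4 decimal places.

seg 1 [0°–63.3°] cycloidal, h=12: full span → s += 12 → s = 12.0000
seg 2 [63.3°–144.9°] dwell: s stays 12.0000
seg 3 [144.9°–219.9°] cycloidal, h=14: full span → s += 14 → s = 26.0000
seg 4 [219.9°–250.4°] uniform, h=13: full span → s += 13 → s = 39.0000
seg 5 [250.4°–295.7°] dwell: s stays 39.0000
seg 6 [295.7°–360°] simple-harmonic, h=-18: θ=320.2° here. β=24.5, B=64.3. -18/2·(1 − cos(π·0.3810)) = -5.7139 → s = 33.2861

33.2861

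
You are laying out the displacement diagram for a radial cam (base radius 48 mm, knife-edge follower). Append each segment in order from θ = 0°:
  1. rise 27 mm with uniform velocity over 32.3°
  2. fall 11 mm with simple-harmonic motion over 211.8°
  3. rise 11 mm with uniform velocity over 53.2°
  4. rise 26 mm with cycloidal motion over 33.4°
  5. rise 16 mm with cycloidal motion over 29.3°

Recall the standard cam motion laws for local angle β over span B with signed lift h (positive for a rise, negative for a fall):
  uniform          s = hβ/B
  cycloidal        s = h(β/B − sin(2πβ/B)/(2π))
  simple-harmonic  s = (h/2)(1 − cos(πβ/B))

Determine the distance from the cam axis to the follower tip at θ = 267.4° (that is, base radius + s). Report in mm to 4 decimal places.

seg 1 [0°–32.3°] uniform, h=27: full span → s += 27 → s = 27.0000
seg 2 [32.3°–244.1°] simple-harmonic, h=-11: full span → s += -11 → s = 16.0000
seg 3 [244.1°–297.3°] uniform, h=11: θ=267.4° here. β=23.3, B=53.2. 11·23.3/53.2 = 4.8177 → s = 20.8177
radial distance = base radius + s = 48 + 20.8177 = 68.8177

68.8177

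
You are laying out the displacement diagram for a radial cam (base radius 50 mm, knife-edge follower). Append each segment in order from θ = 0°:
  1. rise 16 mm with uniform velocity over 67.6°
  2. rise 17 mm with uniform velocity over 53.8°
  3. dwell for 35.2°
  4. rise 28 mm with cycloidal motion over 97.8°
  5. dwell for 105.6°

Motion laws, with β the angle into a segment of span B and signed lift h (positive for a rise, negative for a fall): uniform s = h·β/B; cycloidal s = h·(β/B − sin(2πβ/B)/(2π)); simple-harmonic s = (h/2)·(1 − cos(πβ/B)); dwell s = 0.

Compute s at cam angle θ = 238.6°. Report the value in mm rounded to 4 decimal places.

seg 1 [0°–67.6°] uniform, h=16: full span → s += 16 → s = 16.0000
seg 2 [67.6°–121.4°] uniform, h=17: full span → s += 17 → s = 33.0000
seg 3 [121.4°–156.6°] dwell: s stays 33.0000
seg 4 [156.6°–254.4°] cycloidal, h=28: θ=238.6° here. β=82, B=97.8. 28·(0.8384 − sin(2π·0.8384)/(2π)) = 27.2622 → s = 60.2622

60.2622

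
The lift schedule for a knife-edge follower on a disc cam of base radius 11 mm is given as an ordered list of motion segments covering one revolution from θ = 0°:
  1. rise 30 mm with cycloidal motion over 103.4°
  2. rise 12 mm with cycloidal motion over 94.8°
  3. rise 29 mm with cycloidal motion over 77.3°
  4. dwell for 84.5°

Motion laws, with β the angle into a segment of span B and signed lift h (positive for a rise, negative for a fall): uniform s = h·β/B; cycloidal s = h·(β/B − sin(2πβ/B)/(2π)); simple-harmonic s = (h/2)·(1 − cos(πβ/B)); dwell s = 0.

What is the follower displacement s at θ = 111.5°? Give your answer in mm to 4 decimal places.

seg 1 [0°–103.4°] cycloidal, h=30: full span → s += 30 → s = 30.0000
seg 2 [103.4°–198.2°] cycloidal, h=12: θ=111.5° here. β=8.1, B=94.8. 12·(0.0854 − sin(2π·0.0854)/(2π)) = 0.0485 → s = 30.0485

30.0485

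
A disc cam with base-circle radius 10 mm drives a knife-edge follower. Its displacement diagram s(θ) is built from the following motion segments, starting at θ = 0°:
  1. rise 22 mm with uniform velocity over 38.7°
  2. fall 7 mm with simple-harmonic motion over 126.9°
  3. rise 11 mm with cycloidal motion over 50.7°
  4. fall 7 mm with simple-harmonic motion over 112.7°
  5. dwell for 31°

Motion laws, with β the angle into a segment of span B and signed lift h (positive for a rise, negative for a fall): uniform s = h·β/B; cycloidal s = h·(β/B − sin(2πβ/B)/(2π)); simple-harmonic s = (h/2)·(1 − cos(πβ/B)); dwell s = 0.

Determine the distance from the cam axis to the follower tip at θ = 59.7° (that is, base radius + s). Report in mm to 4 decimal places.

seg 1 [0°–38.7°] uniform, h=22: full span → s += 22 → s = 22.0000
seg 2 [38.7°–165.6°] simple-harmonic, h=-7: θ=59.7° here. β=21, B=126.9. -7/2·(1 − cos(π·0.1655)) = -0.4624 → s = 21.5376
radial distance = base radius + s = 10 + 21.5376 = 31.5376

31.5376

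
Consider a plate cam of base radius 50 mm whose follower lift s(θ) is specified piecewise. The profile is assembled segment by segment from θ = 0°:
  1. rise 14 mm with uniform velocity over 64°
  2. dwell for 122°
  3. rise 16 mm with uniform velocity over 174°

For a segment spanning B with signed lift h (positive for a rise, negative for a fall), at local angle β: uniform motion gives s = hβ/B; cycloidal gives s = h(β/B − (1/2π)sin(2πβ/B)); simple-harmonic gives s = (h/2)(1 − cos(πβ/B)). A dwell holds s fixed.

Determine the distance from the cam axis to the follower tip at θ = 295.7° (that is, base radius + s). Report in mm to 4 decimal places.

seg 1 [0°–64°] uniform, h=14: full span → s += 14 → s = 14.0000
seg 2 [64°–186°] dwell: s stays 14.0000
seg 3 [186°–360°] uniform, h=16: θ=295.7° here. β=109.7, B=174. 16·109.7/174 = 10.0874 → s = 24.0874
radial distance = base radius + s = 50 + 24.0874 = 74.0874

74.0874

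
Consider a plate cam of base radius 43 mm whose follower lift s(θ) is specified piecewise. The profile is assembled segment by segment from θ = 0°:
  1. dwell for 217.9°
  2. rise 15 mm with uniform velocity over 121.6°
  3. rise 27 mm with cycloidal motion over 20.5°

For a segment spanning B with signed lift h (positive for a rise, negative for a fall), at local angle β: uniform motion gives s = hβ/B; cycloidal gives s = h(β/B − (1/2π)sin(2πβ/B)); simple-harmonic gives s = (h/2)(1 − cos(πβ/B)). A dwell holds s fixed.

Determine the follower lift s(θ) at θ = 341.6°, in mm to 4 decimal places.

seg 1 [0°–217.9°] dwell: s stays 0.0000
seg 2 [217.9°–339.5°] uniform, h=15: full span → s += 15 → s = 15.0000
seg 3 [339.5°–360°] cycloidal, h=27: θ=341.6° here. β=2.1, B=20.5. 27·(0.1024 − sin(2π·0.1024)/(2π)) = 0.1871 → s = 15.1871

15.1871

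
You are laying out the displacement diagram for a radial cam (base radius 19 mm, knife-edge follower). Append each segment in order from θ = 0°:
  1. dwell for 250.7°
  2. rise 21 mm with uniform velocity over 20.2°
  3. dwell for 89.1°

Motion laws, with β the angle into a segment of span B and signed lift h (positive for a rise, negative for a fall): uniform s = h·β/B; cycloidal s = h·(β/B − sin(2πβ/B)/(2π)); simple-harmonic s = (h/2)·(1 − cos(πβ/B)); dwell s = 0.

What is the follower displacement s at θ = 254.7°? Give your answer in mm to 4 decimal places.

seg 1 [0°–250.7°] dwell: s stays 0.0000
seg 2 [250.7°–270.9°] uniform, h=21: θ=254.7° here. β=4, B=20.2. 21·4/20.2 = 4.1584 → s = 4.1584

4.1584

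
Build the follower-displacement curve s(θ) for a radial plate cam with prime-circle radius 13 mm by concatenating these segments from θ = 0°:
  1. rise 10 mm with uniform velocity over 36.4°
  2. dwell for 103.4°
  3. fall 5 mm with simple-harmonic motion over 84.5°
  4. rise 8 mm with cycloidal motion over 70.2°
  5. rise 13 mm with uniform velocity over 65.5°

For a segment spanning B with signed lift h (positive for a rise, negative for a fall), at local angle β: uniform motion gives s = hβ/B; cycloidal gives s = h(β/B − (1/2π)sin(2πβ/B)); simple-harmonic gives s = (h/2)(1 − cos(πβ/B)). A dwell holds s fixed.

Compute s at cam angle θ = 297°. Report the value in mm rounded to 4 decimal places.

seg 1 [0°–36.4°] uniform, h=10: full span → s += 10 → s = 10.0000
seg 2 [36.4°–139.8°] dwell: s stays 10.0000
seg 3 [139.8°–224.3°] simple-harmonic, h=-5: full span → s += -5 → s = 5.0000
seg 4 [224.3°–294.5°] cycloidal, h=8: full span → s += 8 → s = 13.0000
seg 5 [294.5°–360°] uniform, h=13: θ=297° here. β=2.5, B=65.5. 13·2.5/65.5 = 0.4962 → s = 13.4962

13.4962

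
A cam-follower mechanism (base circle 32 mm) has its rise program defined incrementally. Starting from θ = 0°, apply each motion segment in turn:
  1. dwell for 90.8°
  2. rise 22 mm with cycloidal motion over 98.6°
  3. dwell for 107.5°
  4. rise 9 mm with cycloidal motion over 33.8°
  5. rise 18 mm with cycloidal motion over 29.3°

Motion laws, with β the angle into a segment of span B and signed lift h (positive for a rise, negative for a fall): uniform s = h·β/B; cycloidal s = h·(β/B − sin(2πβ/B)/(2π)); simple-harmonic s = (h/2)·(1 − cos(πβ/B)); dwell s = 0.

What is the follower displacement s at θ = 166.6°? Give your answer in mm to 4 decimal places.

seg 1 [0°–90.8°] dwell: s stays 0.0000
seg 2 [90.8°–189.4°] cycloidal, h=22: θ=166.6° here. β=75.8, B=98.6. 22·(0.7688 − sin(2π·0.7688)/(2π)) = 20.3899 → s = 20.3899

20.3899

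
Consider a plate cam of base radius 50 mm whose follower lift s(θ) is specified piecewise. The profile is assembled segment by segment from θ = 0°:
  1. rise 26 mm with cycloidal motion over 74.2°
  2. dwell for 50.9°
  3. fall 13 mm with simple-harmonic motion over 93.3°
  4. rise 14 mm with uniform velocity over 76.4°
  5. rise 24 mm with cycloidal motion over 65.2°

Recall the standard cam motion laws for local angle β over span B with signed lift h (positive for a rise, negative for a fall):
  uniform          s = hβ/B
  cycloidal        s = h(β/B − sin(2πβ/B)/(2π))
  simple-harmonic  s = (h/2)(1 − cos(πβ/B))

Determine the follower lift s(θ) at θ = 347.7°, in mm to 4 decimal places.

seg 1 [0°–74.2°] cycloidal, h=26: full span → s += 26 → s = 26.0000
seg 2 [74.2°–125.1°] dwell: s stays 26.0000
seg 3 [125.1°–218.4°] simple-harmonic, h=-13: full span → s += -13 → s = 13.0000
seg 4 [218.4°–294.8°] uniform, h=14: full span → s += 14 → s = 27.0000
seg 5 [294.8°–360°] cycloidal, h=24: θ=347.7° here. β=52.9, B=65.2. 24·(0.8113 − sin(2π·0.8113)/(2π)) = 23.0118 → s = 50.0118

50.0118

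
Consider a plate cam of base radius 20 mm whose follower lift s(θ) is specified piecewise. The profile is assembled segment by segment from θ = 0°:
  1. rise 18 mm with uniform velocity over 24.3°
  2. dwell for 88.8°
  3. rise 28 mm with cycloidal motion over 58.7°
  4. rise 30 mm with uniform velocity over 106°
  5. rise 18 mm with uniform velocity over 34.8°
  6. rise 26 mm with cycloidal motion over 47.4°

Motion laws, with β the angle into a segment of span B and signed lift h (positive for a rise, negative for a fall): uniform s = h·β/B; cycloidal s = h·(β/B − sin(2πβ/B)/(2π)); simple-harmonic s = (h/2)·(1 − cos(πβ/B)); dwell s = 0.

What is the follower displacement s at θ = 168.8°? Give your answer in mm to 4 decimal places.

seg 1 [0°–24.3°] uniform, h=18: full span → s += 18 → s = 18.0000
seg 2 [24.3°–113.1°] dwell: s stays 18.0000
seg 3 [113.1°–171.8°] cycloidal, h=28: θ=168.8° here. β=55.7, B=58.7. 28·(0.9489 − sin(2π·0.9489)/(2π)) = 27.9755 → s = 45.9755

45.9755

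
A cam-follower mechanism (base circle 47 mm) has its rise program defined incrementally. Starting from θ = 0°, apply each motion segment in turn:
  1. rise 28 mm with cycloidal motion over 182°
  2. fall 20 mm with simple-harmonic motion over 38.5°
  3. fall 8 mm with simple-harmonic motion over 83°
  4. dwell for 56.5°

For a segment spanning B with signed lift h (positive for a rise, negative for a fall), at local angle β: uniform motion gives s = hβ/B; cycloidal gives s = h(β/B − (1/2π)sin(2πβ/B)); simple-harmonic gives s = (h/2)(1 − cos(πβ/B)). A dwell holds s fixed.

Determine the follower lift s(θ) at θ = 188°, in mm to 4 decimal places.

seg 1 [0°–182°] cycloidal, h=28: full span → s += 28 → s = 28.0000
seg 2 [182°–220.5°] simple-harmonic, h=-20: θ=188° here. β=6, B=38.5. -20/2·(1 − cos(π·0.1558)) = -1.1748 → s = 26.8252

26.8252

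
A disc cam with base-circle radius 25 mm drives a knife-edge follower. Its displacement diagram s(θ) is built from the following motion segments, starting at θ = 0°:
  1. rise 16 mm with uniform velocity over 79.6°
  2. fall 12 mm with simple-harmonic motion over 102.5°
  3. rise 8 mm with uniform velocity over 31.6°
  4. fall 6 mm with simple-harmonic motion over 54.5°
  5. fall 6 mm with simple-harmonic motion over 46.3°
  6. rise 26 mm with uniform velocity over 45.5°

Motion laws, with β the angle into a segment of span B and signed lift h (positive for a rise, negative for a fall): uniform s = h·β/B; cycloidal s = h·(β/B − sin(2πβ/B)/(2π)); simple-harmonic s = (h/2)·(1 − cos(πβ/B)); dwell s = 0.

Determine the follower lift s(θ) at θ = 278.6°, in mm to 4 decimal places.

seg 1 [0°–79.6°] uniform, h=16: full span → s += 16 → s = 16.0000
seg 2 [79.6°–182.1°] simple-harmonic, h=-12: full span → s += -12 → s = 4.0000
seg 3 [182.1°–213.7°] uniform, h=8: full span → s += 8 → s = 12.0000
seg 4 [213.7°–268.2°] simple-harmonic, h=-6: full span → s += -6 → s = 6.0000
seg 5 [268.2°–314.5°] simple-harmonic, h=-6: θ=278.6° here. β=10.4, B=46.3. -6/2·(1 − cos(π·0.2246)) = -0.7165 → s = 5.2835

5.2835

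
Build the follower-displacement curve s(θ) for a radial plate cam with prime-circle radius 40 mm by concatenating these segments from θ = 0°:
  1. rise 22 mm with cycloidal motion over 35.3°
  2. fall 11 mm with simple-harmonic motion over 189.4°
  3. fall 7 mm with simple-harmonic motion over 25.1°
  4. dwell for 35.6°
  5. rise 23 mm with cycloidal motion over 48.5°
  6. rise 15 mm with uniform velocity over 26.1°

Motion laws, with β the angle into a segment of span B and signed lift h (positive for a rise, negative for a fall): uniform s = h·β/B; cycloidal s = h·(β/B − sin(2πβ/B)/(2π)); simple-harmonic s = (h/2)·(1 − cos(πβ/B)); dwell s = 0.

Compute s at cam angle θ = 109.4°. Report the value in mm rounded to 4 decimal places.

seg 1 [0°–35.3°] cycloidal, h=22: full span → s += 22 → s = 22.0000
seg 2 [35.3°–224.7°] simple-harmonic, h=-11: θ=109.4° here. β=74.1, B=189.4. -11/2·(1 − cos(π·0.3912)) = -3.6570 → s = 18.3430

18.3430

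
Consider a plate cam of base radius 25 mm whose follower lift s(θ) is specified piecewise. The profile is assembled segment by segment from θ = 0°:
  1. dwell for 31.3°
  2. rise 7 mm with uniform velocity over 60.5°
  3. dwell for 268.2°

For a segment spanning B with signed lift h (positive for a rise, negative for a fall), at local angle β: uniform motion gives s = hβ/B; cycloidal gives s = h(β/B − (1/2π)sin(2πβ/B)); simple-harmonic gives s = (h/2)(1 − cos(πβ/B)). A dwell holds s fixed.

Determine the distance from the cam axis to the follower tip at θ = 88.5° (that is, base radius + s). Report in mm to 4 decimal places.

seg 1 [0°–31.3°] dwell: s stays 0.0000
seg 2 [31.3°–91.8°] uniform, h=7: θ=88.5° here. β=57.2, B=60.5. 7·57.2/60.5 = 6.6182 → s = 6.6182
radial distance = base radius + s = 25 + 6.6182 = 31.6182

31.6182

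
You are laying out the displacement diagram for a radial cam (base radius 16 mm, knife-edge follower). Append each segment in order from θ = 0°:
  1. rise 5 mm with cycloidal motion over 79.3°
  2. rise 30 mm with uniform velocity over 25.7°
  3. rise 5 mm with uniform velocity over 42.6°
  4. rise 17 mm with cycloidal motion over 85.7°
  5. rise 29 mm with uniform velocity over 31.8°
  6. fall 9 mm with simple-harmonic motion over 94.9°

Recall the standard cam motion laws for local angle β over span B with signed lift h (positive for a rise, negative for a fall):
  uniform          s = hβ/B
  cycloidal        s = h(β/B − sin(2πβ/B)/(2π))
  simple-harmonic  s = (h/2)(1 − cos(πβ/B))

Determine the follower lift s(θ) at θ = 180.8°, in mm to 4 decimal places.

seg 1 [0°–79.3°] cycloidal, h=5: full span → s += 5 → s = 5.0000
seg 2 [79.3°–105°] uniform, h=30: full span → s += 30 → s = 35.0000
seg 3 [105°–147.6°] uniform, h=5: full span → s += 5 → s = 40.0000
seg 4 [147.6°–233.3°] cycloidal, h=17: θ=180.8° here. β=33.2, B=85.7. 17·(0.3874 − sin(2π·0.3874)/(2π)) = 4.8273 → s = 44.8273

44.8273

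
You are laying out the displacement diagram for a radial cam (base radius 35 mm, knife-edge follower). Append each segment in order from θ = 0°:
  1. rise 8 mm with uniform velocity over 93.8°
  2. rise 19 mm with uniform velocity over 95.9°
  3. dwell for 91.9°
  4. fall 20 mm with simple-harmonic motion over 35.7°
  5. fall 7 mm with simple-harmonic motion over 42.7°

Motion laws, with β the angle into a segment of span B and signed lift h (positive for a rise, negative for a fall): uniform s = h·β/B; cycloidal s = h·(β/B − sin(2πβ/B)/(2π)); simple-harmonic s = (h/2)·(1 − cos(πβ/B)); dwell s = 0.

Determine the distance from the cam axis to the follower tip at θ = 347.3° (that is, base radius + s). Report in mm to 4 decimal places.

seg 1 [0°–93.8°] uniform, h=8: full span → s += 8 → s = 8.0000
seg 2 [93.8°–189.7°] uniform, h=19: full span → s += 19 → s = 27.0000
seg 3 [189.7°–281.6°] dwell: s stays 27.0000
seg 4 [281.6°–317.3°] simple-harmonic, h=-20: full span → s += -20 → s = 7.0000
seg 5 [317.3°–360°] simple-harmonic, h=-7: θ=347.3° here. β=30, B=42.7. -7/2·(1 − cos(π·0.7026)) = -5.5801 → s = 1.4199
radial distance = base radius + s = 35 + 1.4199 = 36.4199

36.4199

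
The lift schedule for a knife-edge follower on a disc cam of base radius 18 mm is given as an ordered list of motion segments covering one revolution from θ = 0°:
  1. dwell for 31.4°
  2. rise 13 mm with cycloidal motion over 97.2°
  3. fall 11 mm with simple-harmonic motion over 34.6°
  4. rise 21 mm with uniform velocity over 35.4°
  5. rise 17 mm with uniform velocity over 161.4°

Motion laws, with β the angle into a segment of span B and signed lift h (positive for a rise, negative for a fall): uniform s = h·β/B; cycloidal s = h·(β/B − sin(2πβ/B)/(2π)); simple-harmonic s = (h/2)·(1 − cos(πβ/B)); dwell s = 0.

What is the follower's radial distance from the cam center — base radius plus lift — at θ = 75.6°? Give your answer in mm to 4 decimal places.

seg 1 [0°–31.4°] dwell: s stays 0.0000
seg 2 [31.4°–128.6°] cycloidal, h=13: θ=75.6° here. β=44.2, B=97.2. 13·(0.4547 − sin(2π·0.4547)/(2π)) = 5.3309 → s = 5.3309
radial distance = base radius + s = 18 + 5.3309 = 23.3309

23.3309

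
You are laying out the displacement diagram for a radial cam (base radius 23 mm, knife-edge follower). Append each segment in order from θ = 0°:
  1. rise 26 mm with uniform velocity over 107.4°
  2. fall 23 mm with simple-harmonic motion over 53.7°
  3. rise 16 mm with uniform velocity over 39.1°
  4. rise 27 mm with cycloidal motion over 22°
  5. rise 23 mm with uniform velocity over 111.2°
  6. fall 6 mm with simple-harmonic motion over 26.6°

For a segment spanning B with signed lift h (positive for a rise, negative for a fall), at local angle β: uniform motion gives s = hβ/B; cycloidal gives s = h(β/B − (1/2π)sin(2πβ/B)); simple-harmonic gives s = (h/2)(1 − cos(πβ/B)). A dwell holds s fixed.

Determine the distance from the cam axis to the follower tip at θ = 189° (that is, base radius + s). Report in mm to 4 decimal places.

seg 1 [0°–107.4°] uniform, h=26: full span → s += 26 → s = 26.0000
seg 2 [107.4°–161.1°] simple-harmonic, h=-23: full span → s += -23 → s = 3.0000
seg 3 [161.1°–200.2°] uniform, h=16: θ=189° here. β=27.9, B=39.1. 16·27.9/39.1 = 11.4169 → s = 14.4169
radial distance = base radius + s = 23 + 14.4169 = 37.4169

37.4169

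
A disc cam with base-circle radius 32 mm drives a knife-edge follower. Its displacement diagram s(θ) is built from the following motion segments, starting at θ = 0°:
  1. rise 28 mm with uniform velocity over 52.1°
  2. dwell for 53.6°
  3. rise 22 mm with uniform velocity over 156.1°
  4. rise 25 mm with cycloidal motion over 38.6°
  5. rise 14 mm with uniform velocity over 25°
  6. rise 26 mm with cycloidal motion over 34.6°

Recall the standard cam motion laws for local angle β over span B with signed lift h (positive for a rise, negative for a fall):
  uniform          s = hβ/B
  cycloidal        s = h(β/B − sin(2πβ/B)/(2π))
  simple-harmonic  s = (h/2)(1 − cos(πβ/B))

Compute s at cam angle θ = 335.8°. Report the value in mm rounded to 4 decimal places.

seg 1 [0°–52.1°] uniform, h=28: full span → s += 28 → s = 28.0000
seg 2 [52.1°–105.7°] dwell: s stays 28.0000
seg 3 [105.7°–261.8°] uniform, h=22: full span → s += 22 → s = 50.0000
seg 4 [261.8°–300.4°] cycloidal, h=25: full span → s += 25 → s = 75.0000
seg 5 [300.4°–325.4°] uniform, h=14: full span → s += 14 → s = 89.0000
seg 6 [325.4°–360°] cycloidal, h=26: θ=335.8° here. β=10.4, B=34.6. 26·(0.3006 − sin(2π·0.3006)/(2π)) = 3.8842 → s = 92.8842

92.8842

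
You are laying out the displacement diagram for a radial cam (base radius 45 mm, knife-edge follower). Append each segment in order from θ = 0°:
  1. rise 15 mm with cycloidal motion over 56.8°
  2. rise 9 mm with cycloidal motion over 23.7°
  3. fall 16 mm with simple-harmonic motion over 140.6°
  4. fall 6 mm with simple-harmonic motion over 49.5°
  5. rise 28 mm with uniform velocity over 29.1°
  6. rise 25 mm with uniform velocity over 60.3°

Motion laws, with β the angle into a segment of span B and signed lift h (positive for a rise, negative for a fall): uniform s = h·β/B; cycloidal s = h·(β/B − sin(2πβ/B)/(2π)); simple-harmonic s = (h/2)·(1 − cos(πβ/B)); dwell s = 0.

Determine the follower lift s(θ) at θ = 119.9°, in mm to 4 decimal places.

seg 1 [0°–56.8°] cycloidal, h=15: full span → s += 15 → s = 15.0000
seg 2 [56.8°–80.5°] cycloidal, h=9: full span → s += 9 → s = 24.0000
seg 3 [80.5°–221.1°] simple-harmonic, h=-16: θ=119.9° here. β=39.4, B=140.6. -16/2·(1 − cos(π·0.2802)) = -2.9050 → s = 21.0950

21.0950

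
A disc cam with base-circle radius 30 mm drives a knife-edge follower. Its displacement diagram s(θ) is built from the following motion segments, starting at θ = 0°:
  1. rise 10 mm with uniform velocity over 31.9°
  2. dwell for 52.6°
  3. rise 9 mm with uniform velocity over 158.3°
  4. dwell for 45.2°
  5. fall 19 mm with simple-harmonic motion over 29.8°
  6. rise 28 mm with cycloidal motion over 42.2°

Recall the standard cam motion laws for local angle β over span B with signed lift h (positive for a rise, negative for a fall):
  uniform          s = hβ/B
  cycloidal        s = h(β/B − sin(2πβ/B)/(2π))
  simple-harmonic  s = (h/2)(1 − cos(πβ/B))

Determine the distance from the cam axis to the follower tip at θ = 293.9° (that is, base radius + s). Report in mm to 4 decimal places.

seg 1 [0°–31.9°] uniform, h=10: full span → s += 10 → s = 10.0000
seg 2 [31.9°–84.5°] dwell: s stays 10.0000
seg 3 [84.5°–242.8°] uniform, h=9: full span → s += 9 → s = 19.0000
seg 4 [242.8°–288°] dwell: s stays 19.0000
seg 5 [288°–317.8°] simple-harmonic, h=-19: θ=293.9° here. β=5.9, B=29.8. -19/2·(1 − cos(π·0.1980)) = -1.7792 → s = 17.2208
radial distance = base radius + s = 30 + 17.2208 = 47.2208

47.2208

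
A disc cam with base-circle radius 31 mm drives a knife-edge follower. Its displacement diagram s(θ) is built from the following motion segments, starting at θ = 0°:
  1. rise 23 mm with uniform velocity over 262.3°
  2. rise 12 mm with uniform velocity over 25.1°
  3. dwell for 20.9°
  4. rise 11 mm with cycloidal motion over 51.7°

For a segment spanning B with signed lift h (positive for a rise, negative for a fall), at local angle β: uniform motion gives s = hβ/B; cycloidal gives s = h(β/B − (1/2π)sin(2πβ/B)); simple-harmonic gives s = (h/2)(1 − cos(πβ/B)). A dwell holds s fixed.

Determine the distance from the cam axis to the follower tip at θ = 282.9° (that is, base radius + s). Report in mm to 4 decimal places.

seg 1 [0°–262.3°] uniform, h=23: full span → s += 23 → s = 23.0000
seg 2 [262.3°–287.4°] uniform, h=12: θ=282.9° here. β=20.6, B=25.1. 12·20.6/25.1 = 9.8486 → s = 32.8486
radial distance = base radius + s = 31 + 32.8486 = 63.8486

63.8486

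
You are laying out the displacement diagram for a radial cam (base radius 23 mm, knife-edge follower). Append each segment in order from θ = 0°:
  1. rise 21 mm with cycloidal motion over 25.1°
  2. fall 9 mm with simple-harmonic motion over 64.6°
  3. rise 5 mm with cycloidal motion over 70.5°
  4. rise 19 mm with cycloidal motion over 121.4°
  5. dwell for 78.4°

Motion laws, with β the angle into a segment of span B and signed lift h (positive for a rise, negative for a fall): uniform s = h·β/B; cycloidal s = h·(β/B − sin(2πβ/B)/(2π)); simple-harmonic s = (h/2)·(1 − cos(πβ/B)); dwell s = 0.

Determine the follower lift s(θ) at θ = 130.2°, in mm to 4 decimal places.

seg 1 [0°–25.1°] cycloidal, h=21: full span → s += 21 → s = 21.0000
seg 2 [25.1°–89.7°] simple-harmonic, h=-9: full span → s += -9 → s = 12.0000
seg 3 [89.7°–160.2°] cycloidal, h=5: θ=130.2° here. β=40.5, B=70.5. 5·(0.5745 − sin(2π·0.5745)/(2π)) = 3.2312 → s = 15.2312

15.2312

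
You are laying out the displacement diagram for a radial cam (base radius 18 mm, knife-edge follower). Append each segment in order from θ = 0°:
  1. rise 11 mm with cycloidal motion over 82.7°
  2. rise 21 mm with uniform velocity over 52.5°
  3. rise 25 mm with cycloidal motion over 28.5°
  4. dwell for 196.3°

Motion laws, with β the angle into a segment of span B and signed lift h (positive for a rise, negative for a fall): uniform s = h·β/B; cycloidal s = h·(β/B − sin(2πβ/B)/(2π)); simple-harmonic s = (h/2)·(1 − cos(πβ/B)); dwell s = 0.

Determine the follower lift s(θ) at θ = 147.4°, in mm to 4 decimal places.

seg 1 [0°–82.7°] cycloidal, h=11: full span → s += 11 → s = 11.0000
seg 2 [82.7°–135.2°] uniform, h=21: full span → s += 21 → s = 32.0000
seg 3 [135.2°–163.7°] cycloidal, h=25: θ=147.4° here. β=12.2, B=28.5. 25·(0.4281 − sin(2π·0.4281)/(2π)) = 8.9641 → s = 40.9641

40.9641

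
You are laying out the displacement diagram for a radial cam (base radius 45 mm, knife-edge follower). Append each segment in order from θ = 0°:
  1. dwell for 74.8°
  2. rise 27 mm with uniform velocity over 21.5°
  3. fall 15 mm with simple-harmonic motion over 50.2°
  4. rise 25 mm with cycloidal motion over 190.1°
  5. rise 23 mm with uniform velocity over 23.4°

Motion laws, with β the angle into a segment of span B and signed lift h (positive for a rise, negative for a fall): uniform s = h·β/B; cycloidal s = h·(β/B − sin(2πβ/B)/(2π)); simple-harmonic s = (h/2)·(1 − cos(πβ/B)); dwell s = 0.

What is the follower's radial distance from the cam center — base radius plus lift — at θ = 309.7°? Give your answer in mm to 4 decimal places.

seg 1 [0°–74.8°] dwell: s stays 0.0000
seg 2 [74.8°–96.3°] uniform, h=27: full span → s += 27 → s = 27.0000
seg 3 [96.3°–146.5°] simple-harmonic, h=-15: full span → s += -15 → s = 12.0000
seg 4 [146.5°–336.6°] cycloidal, h=25: θ=309.7° here. β=163.2, B=190.1. 25·(0.8585 − sin(2π·0.8585)/(2π)) = 24.5520 → s = 36.5520
radial distance = base radius + s = 45 + 36.5520 = 81.5520

81.5520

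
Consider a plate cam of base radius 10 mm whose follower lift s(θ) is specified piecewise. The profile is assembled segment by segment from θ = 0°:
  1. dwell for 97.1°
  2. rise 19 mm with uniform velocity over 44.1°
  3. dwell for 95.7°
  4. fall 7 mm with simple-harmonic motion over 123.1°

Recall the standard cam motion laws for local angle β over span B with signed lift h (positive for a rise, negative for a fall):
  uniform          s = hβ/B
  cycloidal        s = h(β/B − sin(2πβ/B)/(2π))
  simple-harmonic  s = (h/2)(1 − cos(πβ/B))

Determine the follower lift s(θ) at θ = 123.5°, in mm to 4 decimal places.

seg 1 [0°–97.1°] dwell: s stays 0.0000
seg 2 [97.1°–141.2°] uniform, h=19: θ=123.5° here. β=26.4, B=44.1. 19·26.4/44.1 = 11.3741 → s = 11.3741

11.3741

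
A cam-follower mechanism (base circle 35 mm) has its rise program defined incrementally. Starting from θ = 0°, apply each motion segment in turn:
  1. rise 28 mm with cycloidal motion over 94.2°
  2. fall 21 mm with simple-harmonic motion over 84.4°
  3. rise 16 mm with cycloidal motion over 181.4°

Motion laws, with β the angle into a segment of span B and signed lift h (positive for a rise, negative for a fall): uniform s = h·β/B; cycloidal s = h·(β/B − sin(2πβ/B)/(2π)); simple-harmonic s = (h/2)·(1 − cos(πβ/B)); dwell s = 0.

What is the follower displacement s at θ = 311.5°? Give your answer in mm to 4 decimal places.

seg 1 [0°–94.2°] cycloidal, h=28: full span → s += 28 → s = 28.0000
seg 2 [94.2°–178.6°] simple-harmonic, h=-21: full span → s += -21 → s = 7.0000
seg 3 [178.6°–360°] cycloidal, h=16: θ=311.5° here. β=132.9, B=181.4. 16·(0.7326 − sin(2π·0.7326)/(2π)) = 14.2535 → s = 21.2535

21.2535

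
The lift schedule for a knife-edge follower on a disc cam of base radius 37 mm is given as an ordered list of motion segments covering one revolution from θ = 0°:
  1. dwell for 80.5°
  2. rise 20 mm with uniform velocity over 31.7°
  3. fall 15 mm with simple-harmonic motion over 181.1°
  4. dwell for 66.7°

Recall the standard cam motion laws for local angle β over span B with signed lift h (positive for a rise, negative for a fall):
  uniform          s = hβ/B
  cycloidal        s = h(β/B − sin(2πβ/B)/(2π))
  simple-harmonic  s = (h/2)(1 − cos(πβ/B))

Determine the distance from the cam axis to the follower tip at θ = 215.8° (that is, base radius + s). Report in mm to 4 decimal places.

seg 1 [0°–80.5°] dwell: s stays 0.0000
seg 2 [80.5°–112.2°] uniform, h=20: full span → s += 20 → s = 20.0000
seg 3 [112.2°–293.3°] simple-harmonic, h=-15: θ=215.8° here. β=103.6, B=181.1. -15/2·(1 − cos(π·0.5721)) = -9.1834 → s = 10.8166
radial distance = base radius + s = 37 + 10.8166 = 47.8166

47.8166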